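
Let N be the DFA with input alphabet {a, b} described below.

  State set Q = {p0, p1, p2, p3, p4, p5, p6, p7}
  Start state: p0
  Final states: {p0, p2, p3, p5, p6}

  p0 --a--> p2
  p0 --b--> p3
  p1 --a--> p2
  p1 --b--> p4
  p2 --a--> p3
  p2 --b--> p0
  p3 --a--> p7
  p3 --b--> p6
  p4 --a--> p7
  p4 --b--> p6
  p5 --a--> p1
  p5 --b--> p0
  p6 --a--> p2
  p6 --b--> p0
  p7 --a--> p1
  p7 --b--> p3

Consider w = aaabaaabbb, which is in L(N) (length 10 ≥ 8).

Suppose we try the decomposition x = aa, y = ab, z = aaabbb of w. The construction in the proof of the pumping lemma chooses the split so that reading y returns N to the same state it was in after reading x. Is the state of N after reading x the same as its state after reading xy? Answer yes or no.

State sequence: p0 -a-> p2 -a-> p3 -a-> p7 -b-> p3

After x (step 2): p3. After xy (step 4): p3.
They match, so y = ab drives N around a cycle from p3 back to itself; pumping y any number of times keeps N in p3 before reading z, and xyⁱz ∈ L(N) for every i ≥ 0.

yes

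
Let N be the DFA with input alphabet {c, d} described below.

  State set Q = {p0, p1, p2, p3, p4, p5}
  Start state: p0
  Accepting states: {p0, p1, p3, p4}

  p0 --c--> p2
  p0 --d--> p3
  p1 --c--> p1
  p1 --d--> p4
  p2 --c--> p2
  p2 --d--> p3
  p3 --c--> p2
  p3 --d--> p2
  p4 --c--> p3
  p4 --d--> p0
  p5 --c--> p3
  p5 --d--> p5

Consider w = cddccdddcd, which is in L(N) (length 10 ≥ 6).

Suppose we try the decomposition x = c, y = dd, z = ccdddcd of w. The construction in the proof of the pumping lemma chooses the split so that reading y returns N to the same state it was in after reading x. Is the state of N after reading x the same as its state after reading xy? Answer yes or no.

State sequence: p0 -c-> p2 -d-> p3 -d-> p2

After x (step 1): p2. After xy (step 3): p2.
They match, so y = dd drives N around a cycle from p2 back to itself; pumping y any number of times keeps N in p2 before reading z, and xyⁱz ∈ L(N) for every i ≥ 0.

yes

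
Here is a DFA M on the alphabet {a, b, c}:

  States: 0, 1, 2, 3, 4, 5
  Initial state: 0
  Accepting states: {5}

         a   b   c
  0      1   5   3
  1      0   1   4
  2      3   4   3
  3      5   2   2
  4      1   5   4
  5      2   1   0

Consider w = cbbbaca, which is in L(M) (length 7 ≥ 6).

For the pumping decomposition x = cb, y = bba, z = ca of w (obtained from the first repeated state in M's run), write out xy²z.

xy^2z = cb·bba·bba·ca = cbbbabbaca.
Reading y = bba takes M from 2 back to 2, so after x·y·y the machine is still in 2, and z then leads to the accepting state 5. Hence cbbbabbaca ∈ L(M).

cbbbabbaca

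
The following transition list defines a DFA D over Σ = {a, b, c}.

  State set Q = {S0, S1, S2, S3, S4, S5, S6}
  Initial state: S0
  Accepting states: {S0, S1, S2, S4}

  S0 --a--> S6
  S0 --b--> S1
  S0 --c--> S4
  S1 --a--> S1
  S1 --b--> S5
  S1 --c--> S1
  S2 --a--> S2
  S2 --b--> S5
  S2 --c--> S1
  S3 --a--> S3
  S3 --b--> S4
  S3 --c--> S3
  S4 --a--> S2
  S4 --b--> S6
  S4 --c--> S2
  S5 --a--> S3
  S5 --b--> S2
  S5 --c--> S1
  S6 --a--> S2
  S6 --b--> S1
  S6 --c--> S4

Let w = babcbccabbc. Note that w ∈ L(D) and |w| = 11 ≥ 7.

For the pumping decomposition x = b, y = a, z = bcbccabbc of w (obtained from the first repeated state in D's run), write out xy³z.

xy^3z = b·a·a·a·bcbccabbc = baaabcbccabbc.
Reading y = a takes D from S1 back to S1, so after x·y·y·y the machine is still in S1, and z then leads to the accepting state S1. Hence baaabcbccabbc ∈ L(D).

baaabcbccabbc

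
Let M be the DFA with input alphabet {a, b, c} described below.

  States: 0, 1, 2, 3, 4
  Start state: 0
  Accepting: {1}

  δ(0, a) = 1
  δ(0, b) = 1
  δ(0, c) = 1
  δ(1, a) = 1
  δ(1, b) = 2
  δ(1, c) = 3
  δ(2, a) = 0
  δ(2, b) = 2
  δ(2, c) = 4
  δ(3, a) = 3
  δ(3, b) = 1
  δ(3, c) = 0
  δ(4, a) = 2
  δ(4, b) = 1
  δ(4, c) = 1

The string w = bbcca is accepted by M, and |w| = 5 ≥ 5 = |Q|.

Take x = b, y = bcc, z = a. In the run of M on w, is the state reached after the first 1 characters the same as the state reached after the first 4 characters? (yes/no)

yes

Run of M on the first 4 characters of w = b b c c:
  step 0: 0  (start)
  step 1: 1  (read b: 0→1)
  step 2: 2  (read b: 1→2)
  step 3: 4  (read c: 2→4)
  step 4: 1  (read c: 4→1)

After x (step 1): 1. After xy (step 4): 1.
They match, so y = bcc drives M around a cycle from 1 back to itself; pumping y any number of times keeps M in 1 before reading z, and xyⁱz ∈ L(M) for every i ≥ 0.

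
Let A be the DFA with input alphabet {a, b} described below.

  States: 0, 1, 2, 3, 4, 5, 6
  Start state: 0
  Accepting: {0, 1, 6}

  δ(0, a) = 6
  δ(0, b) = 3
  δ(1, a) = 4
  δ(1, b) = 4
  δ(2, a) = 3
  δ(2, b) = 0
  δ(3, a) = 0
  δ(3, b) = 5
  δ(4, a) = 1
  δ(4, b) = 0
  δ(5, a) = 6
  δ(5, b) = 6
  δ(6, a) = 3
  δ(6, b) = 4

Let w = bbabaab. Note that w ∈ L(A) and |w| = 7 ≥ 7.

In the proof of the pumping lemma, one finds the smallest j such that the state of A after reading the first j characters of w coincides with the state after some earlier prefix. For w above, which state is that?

State sequence: 0 -b-> 3 -b-> 5 -a-> 6 -b-> 4 -a-> 1 -a-> 4 -b-> 0
First repeat at step 6: 4 was already visited.

The earliest repeat is at step j = 6: A is in 4, which it already visited at step i = 4.
With |Q| = 7, pigeonhole forces a state repeat no later than step 7; the substring read between the first and second visits to that state can be pumped.

4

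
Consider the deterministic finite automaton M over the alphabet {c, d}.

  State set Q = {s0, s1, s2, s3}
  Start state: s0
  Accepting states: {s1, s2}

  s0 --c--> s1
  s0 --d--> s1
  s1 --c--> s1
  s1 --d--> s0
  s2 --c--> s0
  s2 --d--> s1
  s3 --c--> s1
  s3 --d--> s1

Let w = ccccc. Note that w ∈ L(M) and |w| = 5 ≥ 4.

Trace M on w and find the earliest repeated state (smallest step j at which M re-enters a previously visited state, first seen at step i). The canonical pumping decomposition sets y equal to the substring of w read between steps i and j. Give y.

State sequence: s0 -c-> s1 -c-> s1 -c-> s1 -c-> s1 -c-> s1
First repeat at step 2: s1 was already visited.

So i = 1, j = 2, giving x = w[0:1] = c, y = w[1:2] = c, z = w[2:5] = ccc.
Check: |xy| = 2 ≤ 4 and |y| = 1 ≥ 1. Reading y takes M from s1 back to s1, so every xyⁱz is accepted.
The DFA has 4 states, so the proof of the pumping lemma guarantees a repeated state among the first 4+1 visited; the segment between the two visits is the pumpable y.

c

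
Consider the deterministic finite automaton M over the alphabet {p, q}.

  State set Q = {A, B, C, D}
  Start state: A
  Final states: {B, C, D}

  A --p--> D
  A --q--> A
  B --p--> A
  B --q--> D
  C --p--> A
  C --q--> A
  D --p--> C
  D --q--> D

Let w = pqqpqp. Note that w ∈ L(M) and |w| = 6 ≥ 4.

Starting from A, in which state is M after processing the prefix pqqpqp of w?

D

Run of M on the first 6 characters of w = p q q p q p:
  step 0: A  (start)
  step 1: D  (read p: A→D)
  step 2: D  (read q: D→D)
  step 3: D  (read q: D→D)
  step 4: C  (read p: D→C)
  step 5: A  (read q: C→A)
  step 6: D  (read p: A→D)

After reading 6 characters, M is in state D.
(This kind of state-tracing is the core of the pumping-lemma construction: with 4 states, pigeonhole forces a repeat within the first 4 steps.)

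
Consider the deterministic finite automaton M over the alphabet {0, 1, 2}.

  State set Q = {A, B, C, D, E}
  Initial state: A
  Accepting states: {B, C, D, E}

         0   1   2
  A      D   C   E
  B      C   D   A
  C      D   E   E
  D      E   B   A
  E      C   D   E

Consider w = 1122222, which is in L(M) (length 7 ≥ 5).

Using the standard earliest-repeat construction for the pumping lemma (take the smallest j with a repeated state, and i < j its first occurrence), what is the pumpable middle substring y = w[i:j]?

2

Run of M on w = 1 1 2 2 2 2 2:
  step 0: A  (start)
  step 1: C  (read 1: A→C)
  step 2: E  (read 1: C→E)
  step 3: E  (read 2: E→E)   ← first repeat (E seen earlier)
  step 4: E  (read 2: E→E)
  step 5: E  (read 2: E→E)
  step 6: E  (read 2: E→E)
  step 7: E  (read 2: E→E)

So i = 2, j = 3, giving x = w[0:2] = 11, y = w[2:3] = 2, z = w[3:7] = 2222.
Check: |xy| = 3 ≤ 5 and |y| = 1 ≥ 1. Reading y takes M from E back to E, so every xyⁱz is accepted.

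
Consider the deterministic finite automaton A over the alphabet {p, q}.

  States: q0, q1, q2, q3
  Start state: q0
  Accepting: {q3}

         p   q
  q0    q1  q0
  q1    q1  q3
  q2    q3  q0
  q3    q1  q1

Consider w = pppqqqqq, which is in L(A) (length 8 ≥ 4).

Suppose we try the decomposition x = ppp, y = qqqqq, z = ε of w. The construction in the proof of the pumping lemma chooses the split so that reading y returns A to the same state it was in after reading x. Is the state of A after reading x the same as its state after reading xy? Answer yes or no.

no

State sequence: q0 -p-> q1 -p-> q1 -p-> q1 -q-> q3 -q-> q1 -q-> q3 -q-> q1 -q-> q3

After x (step 3): q1. After xy (step 8): q3.
They differ (q1 ≠ q3), so y is not a cycle from the state after x; this split is not the one the pumping-lemma construction produces, and pumping y need not keep the string in L(A).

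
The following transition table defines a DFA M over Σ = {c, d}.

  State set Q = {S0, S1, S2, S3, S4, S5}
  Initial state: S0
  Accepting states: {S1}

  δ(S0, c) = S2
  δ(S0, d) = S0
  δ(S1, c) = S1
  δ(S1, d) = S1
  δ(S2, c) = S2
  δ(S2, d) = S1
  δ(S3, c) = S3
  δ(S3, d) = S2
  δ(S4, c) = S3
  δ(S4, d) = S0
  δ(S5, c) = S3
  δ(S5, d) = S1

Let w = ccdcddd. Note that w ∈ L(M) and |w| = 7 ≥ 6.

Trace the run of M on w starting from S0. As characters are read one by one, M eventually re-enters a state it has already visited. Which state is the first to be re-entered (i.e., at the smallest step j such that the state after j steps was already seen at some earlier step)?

S2

State sequence: S0 -c-> S2 -c-> S2 -d-> S1 -c-> S1 -d-> S1 -d-> S1 -d-> S1
First repeat at step 2: S2 was already visited.

The earliest repeat is at step j = 2: M is in S2, which it already visited at step i = 1.
With |Q| = 6, pigeonhole forces a state repeat no later than step 6; the substring read between the first and second visits to that state can be pumped.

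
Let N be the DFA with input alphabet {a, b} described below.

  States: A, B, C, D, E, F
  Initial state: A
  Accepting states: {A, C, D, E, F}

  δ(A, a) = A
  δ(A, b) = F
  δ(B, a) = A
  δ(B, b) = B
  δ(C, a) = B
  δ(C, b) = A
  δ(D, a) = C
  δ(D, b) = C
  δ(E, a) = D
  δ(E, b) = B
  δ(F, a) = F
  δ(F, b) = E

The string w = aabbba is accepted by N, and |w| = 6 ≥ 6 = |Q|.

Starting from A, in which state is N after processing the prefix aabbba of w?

State sequence: A -a-> A -a-> A -b-> F -b-> E -b-> B -a-> A

After reading 6 characters, N is in state A.

A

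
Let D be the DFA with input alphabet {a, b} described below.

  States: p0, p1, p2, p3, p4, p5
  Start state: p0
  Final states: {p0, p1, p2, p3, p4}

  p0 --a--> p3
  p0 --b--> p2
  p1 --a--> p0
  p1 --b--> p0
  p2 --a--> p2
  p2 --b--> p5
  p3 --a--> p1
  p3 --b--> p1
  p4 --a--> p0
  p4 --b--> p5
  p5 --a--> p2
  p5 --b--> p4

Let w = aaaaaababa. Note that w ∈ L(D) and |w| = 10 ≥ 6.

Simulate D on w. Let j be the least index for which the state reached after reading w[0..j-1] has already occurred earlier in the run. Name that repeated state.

p0

State sequence: p0 -a-> p3 -a-> p1 -a-> p0 -a-> p3 -a-> p1 -a-> p0 -b-> p2 -a-> p2 -b-> p5 -a-> p2
First repeat at step 3: p0 was already visited.

The earliest repeat is at step j = 3: D is in p0, which it already visited at step i = 0.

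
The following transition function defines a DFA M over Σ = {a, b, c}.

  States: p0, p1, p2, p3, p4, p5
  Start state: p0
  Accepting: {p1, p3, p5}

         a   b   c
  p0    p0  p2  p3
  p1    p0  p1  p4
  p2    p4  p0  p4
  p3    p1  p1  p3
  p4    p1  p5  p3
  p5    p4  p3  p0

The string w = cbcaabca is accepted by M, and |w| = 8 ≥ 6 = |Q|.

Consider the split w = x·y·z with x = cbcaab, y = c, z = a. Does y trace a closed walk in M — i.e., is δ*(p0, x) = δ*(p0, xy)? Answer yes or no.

no

Run of M on the first 7 characters of w = c b c a a b c:
  step 0: p0  (start)
  step 1: p3  (read c: p0→p3)
  step 2: p1  (read b: p3→p1)
  step 3: p4  (read c: p1→p4)
  step 4: p1  (read a: p4→p1)
  step 5: p0  (read a: p1→p0)
  step 6: p2  (read b: p0→p2)
  step 7: p4  (read c: p2→p4)

After x (step 6): p2. After xy (step 7): p4.
They differ (p2 ≠ p4), so y is not a cycle from the state after x; this split is not the one the pumping-lemma construction produces, and pumping y need not keep the string in L(M).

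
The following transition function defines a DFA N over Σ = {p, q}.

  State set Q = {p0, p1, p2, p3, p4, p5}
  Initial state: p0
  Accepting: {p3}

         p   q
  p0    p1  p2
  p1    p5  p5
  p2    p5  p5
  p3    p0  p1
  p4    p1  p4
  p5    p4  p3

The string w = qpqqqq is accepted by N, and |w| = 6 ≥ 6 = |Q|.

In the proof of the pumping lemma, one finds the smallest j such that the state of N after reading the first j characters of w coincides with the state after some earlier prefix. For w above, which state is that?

State sequence: p0 -q-> p2 -p-> p5 -q-> p3 -q-> p1 -q-> p5 -q-> p3
First repeat at step 5: p5 was already visited.

The earliest repeat is at step j = 5: N is in p5, which it already visited at step i = 2.
Since N has 6 states, any run of length ≥ 6 visits 6+1 states, so by pigeonhole some state repeats within the first 6 steps — that repeat gives the pumpable loop.

p5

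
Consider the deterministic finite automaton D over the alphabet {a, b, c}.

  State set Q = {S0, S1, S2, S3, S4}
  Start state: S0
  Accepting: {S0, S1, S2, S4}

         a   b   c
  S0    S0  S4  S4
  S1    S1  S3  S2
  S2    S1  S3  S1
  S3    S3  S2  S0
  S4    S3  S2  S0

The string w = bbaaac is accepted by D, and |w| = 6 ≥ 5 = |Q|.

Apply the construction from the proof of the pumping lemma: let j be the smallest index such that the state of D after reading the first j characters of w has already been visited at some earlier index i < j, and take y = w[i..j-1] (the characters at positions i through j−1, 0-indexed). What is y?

State sequence: S0 -b-> S4 -b-> S2 -a-> S1 -a-> S1 -a-> S1 -c-> S2
First repeat at step 4: S1 was already visited.

So i = 3, j = 4, giving x = w[0:3] = bba, y = w[3:4] = a, z = w[4:6] = ac.
Check: |xy| = 4 ≤ 5 and |y| = 1 ≥ 1. Reading y takes D from S1 back to S1, so every xyⁱz is accepted.
With |Q| = 5, pigeonhole forces a state repeat no later than step 5; the substring read between the first and second visits to that state can be pumped.

a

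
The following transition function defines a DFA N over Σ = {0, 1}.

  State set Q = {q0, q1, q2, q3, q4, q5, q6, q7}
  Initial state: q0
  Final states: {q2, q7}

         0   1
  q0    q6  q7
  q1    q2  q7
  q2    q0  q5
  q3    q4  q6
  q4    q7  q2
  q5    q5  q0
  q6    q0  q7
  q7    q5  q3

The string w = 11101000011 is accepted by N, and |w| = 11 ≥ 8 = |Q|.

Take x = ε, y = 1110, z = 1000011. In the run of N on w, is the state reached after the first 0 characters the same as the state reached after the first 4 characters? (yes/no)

Run of N on the first 4 characters of w = 1 1 1 0:
  step 0: q0  (start)
  step 1: q7  (read 1: q0→q7)
  step 2: q3  (read 1: q7→q3)
  step 3: q6  (read 1: q3→q6)
  step 4: q0  (read 0: q6→q0)

After x (step 0): q0. After xy (step 4): q0.
They match, so y = 1110 drives N around a cycle from q0 back to itself; pumping y any number of times keeps N in q0 before reading z, and xyⁱz ∈ L(N) for every i ≥ 0.

yes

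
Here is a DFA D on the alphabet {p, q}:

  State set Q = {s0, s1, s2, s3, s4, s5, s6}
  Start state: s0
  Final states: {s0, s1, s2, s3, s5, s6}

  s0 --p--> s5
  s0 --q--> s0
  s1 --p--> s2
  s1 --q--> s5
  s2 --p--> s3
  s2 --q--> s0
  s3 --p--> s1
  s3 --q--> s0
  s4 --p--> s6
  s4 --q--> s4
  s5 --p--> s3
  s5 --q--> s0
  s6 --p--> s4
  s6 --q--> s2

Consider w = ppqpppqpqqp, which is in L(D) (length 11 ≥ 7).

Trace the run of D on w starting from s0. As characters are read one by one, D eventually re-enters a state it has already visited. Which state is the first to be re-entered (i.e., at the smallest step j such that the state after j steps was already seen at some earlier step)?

Run of D on w = p p q p p p q p q q p:
  step 0: s0  (start)
  step 1: s5  (read p: s0→s5)
  step 2: s3  (read p: s5→s3)
  step 3: s0  (read q: s3→s0)   ← first repeat (s0 seen earlier)
  step 4: s5  (read p: s0→s5)
  step 5: s3  (read p: s5→s3)
  step 6: s1  (read p: s3→s1)
  step 7: s5  (read q: s1→s5)
  step 8: s3  (read p: s5→s3)
  step 9: s0  (read q: s3→s0)
  step 10: s0  (read q: s0→s0)
  step 11: s5  (read p: s0→s5)

The earliest repeat is at step j = 3: D is in s0, which it already visited at step i = 0.
With |Q| = 7, pigeonhole forces a state repeat no later than step 7; the substring read between the first and second visits to that state can be pumped.

s0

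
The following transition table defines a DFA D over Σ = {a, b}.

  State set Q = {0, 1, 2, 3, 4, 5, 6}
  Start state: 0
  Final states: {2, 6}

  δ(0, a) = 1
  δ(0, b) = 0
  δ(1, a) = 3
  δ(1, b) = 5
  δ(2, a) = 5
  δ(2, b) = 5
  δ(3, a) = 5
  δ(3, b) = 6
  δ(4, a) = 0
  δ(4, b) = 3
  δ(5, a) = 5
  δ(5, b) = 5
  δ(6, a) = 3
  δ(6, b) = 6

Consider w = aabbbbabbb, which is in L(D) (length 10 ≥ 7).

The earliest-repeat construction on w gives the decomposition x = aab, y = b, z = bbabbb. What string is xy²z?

aabbbbbabbb

xy^2z = aab·b·b·bbabbb = aabbbbbabbb.
Reading y = b takes D from 6 back to 6, so after x·y·y the machine is still in 6, and z then leads to the accepting state 6. Hence aabbbbbabbb ∈ L(D).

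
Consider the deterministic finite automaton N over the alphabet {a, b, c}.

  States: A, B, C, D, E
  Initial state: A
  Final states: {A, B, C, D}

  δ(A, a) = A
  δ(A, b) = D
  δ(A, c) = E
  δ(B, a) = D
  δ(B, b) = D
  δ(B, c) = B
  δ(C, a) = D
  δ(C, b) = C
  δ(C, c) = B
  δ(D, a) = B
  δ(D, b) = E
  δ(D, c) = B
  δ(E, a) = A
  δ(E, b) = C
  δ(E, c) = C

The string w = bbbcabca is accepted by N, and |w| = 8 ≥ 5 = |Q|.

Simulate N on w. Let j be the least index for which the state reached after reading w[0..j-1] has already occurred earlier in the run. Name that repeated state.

State sequence: A -b-> D -b-> E -b-> C -c-> B -a-> D -b-> E -c-> C -a-> D
First repeat at step 5: D was already visited.

The earliest repeat is at step j = 5: N is in D, which it already visited at step i = 1.
Pumping length from the standard proof: p = 5 (the number of states). The repeated state found above gives |xy| = j ≤ 5 and |y| = j − i ≥ 1.

D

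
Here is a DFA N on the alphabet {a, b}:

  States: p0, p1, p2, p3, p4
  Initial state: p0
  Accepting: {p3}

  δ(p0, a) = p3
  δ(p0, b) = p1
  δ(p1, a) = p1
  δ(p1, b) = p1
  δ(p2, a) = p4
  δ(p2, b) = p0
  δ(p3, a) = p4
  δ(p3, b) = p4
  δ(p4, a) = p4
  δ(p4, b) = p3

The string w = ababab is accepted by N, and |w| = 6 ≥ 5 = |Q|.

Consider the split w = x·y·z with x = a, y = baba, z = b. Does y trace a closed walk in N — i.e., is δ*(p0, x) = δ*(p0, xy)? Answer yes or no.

State sequence: p0 -a-> p3 -b-> p4 -a-> p4 -b-> p3 -a-> p4

After x (step 1): p3. After xy (step 5): p4.
They differ (p3 ≠ p4), so y is not a cycle from the state after x; this split is not the one the pumping-lemma construction produces, and pumping y need not keep the string in L(N).

no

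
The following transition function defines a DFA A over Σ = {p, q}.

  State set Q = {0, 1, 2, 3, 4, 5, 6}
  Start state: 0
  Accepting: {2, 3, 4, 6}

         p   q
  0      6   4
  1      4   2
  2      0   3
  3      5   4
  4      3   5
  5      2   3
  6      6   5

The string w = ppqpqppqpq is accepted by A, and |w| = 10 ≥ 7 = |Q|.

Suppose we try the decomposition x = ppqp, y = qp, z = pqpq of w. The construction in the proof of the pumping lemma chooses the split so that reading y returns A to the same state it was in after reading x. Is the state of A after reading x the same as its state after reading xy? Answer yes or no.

State sequence: 0 -p-> 6 -p-> 6 -q-> 5 -p-> 2 -q-> 3 -p-> 5

After x (step 4): 2. After xy (step 6): 5.
They differ (2 ≠ 5), so y is not a cycle from the state after x; this split is not the one the pumping-lemma construction produces, and pumping y need not keep the string in L(A).

no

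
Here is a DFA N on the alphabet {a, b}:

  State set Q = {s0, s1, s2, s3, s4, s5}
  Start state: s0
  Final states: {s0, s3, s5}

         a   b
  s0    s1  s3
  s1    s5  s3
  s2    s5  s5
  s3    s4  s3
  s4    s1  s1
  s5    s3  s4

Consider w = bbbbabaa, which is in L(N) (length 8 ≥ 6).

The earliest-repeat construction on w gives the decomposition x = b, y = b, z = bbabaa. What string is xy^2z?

xy^2z = b·b·b·bbabaa = bbbbbabaa.
Reading y = b takes N from s3 back to s3, so after x·y·y the machine is still in s3, and z then leads to the accepting state s3. Hence bbbbbabaa ∈ L(N).

bbbbbabaa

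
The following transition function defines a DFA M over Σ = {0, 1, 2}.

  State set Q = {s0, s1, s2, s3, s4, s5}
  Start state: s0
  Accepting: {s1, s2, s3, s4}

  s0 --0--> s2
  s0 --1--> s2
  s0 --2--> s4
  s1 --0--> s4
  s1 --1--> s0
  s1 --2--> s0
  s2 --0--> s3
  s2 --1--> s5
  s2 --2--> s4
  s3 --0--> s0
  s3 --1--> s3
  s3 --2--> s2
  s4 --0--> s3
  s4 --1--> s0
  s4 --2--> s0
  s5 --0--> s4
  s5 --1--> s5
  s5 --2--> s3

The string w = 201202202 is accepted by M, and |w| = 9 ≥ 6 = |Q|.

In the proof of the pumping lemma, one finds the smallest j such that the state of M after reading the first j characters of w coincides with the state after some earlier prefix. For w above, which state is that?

s3

Run of M on w = 2 0 1 2 0 2 2 0 2:
  step 0: s0  (start)
  step 1: s4  (read 2: s0→s4)
  step 2: s3  (read 0: s4→s3)
  step 3: s3  (read 1: s3→s3)   ← first repeat (s3 seen earlier)
  step 4: s2  (read 2: s3→s2)
  step 5: s3  (read 0: s2→s3)
  step 6: s2  (read 2: s3→s2)
  step 7: s4  (read 2: s2→s4)
  step 8: s3  (read 0: s4→s3)
  step 9: s2  (read 2: s3→s2)

The earliest repeat is at step j = 3: M is in s3, which it already visited at step i = 2.
Since M has 6 states, any run of length ≥ 6 visits 6+1 states, so by pigeonhole some state repeats within the first 6 steps — that repeat gives the pumpable loop.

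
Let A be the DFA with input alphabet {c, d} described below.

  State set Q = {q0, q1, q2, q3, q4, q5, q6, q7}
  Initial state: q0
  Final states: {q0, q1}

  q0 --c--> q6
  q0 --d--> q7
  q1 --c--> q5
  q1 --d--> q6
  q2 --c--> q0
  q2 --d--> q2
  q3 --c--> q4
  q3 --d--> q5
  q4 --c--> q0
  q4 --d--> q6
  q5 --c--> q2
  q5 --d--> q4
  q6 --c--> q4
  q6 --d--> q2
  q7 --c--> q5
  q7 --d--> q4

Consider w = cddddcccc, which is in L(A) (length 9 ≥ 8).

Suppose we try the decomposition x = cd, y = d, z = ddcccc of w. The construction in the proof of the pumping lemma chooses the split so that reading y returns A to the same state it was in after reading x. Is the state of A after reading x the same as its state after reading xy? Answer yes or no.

State sequence: q0 -c-> q6 -d-> q2 -d-> q2

After x (step 2): q2. After xy (step 3): q2.
They match, so y = d drives A around a cycle from q2 back to itself; pumping y any number of times keeps A in q2 before reading z, and xyⁱz ∈ L(A) for every i ≥ 0.

yes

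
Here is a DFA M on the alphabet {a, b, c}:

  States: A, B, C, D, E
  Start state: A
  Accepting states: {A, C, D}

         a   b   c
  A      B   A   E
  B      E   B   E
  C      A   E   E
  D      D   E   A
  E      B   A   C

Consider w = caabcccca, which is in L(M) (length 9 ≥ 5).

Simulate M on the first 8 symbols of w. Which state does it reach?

C

State sequence: A -c-> E -a-> B -a-> E -b-> A -c-> E -c-> C -c-> E -c-> C

After reading 8 characters, M is in state C.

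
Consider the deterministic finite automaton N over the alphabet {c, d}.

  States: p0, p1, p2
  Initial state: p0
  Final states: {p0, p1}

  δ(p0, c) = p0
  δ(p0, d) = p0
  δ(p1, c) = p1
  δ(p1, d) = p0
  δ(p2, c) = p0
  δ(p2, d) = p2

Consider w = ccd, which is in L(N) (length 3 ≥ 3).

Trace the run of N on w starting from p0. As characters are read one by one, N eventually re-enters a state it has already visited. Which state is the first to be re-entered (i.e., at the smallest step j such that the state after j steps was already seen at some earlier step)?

Run of N on w = c c d:
  step 0: p0  (start)
  step 1: p0  (read c: p0→p0)   ← first repeat (p0 seen earlier)
  step 2: p0  (read c: p0→p0)
  step 3: p0  (read d: p0→p0)

The earliest repeat is at step j = 1: N is in p0, which it already visited at step i = 0.

p0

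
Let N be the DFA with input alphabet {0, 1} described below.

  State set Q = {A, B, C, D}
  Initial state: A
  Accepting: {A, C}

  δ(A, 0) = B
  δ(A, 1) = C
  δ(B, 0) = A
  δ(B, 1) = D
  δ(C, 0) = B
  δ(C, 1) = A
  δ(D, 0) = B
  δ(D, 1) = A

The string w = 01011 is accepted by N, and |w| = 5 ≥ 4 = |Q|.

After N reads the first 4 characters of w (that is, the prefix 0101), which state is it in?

D

Run of N on the first 4 characters of w = 0 1 0 1:
  step 0: A  (start)
  step 1: B  (read 0: A→B)
  step 2: D  (read 1: B→D)
  step 3: B  (read 0: D→B)
  step 4: D  (read 1: B→D)

After reading 4 characters, N is in state D.
(This kind of state-tracing is the core of the pumping-lemma construction: with 4 states, pigeonhole forces a repeat within the first 4 steps.)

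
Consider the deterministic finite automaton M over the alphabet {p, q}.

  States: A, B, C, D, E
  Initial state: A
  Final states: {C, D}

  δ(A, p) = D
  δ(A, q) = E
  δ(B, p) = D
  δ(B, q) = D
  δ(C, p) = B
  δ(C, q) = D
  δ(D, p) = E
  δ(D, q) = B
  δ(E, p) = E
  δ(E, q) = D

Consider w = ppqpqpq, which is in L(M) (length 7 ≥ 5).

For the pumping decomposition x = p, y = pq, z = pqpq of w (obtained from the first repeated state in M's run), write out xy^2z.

xy^2z = p·pq·pq·pqpq = ppqpqpqpq.
Reading y = pq takes M from D back to D, so after x·y·y the machine is still in D, and z then leads to the accepting state D. Hence ppqpqpqpq ∈ L(M).

ppqpqpqpq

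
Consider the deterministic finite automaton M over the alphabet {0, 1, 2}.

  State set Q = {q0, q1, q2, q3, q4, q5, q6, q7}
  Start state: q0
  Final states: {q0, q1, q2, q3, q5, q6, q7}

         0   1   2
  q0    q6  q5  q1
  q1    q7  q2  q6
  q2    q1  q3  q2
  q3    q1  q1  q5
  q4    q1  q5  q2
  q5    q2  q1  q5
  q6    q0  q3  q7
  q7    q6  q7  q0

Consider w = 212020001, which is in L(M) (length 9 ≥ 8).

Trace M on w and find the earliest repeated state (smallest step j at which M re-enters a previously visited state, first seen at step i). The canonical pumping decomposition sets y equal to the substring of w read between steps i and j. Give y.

Run of M on w = 2 1 2 0 2 0 0 0 1:
  step 0: q0  (start)
  step 1: q1  (read 2: q0→q1)
  step 2: q2  (read 1: q1→q2)
  step 3: q2  (read 2: q2→q2)   ← first repeat (q2 seen earlier)
  step 4: q1  (read 0: q2→q1)
  step 5: q6  (read 2: q1→q6)
  step 6: q0  (read 0: q6→q0)
  step 7: q6  (read 0: q0→q6)
  step 8: q0  (read 0: q6→q0)
  step 9: q5  (read 1: q0→q5)

So i = 2, j = 3, giving x = w[0:2] = 21, y = w[2:3] = 2, z = w[3:9] = 020001.
Check: |xy| = 3 ≤ 8 and |y| = 1 ≥ 1. Reading y takes M from q2 back to q2, so every xyⁱz is accepted.

2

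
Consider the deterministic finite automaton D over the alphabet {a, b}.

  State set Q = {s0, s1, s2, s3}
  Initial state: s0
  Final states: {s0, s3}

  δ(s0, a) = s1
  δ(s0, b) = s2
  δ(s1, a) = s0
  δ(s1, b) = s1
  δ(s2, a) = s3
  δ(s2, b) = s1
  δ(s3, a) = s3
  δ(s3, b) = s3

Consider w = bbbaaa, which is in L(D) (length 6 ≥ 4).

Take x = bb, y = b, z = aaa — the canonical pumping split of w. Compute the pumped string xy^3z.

xy^3z = bb·b·b·b·aaa = bbbbbaaa.
Reading y = b takes D from s1 back to s1, so after x·y·y·y the machine is still in s1, and z then leads to the accepting state s0. Hence bbbbbaaa ∈ L(D).

bbbbbaaa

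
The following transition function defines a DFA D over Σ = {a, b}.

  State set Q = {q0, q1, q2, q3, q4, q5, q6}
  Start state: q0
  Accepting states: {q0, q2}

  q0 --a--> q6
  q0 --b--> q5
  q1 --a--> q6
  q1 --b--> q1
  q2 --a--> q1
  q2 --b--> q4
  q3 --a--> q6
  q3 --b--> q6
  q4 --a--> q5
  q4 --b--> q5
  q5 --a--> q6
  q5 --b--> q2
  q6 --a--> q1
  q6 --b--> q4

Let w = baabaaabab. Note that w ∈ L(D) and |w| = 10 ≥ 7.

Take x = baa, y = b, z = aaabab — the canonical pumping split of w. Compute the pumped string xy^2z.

baabbaaabab

xy^2z = baa·b·b·aaabab = baabbaaabab.
Reading y = b takes D from q1 back to q1, so after x·y·y the machine is still in q1, and z then leads to the accepting state q2. Hence baabbaaabab ∈ L(D).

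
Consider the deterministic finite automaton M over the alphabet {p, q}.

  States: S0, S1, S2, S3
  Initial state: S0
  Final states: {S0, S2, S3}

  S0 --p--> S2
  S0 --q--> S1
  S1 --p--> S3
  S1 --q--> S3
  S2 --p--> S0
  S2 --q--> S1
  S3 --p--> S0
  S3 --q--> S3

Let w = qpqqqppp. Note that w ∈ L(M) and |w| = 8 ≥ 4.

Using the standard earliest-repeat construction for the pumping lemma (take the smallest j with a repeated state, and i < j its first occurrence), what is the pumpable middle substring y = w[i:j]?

q

State sequence: S0 -q-> S1 -p-> S3 -q-> S3 -q-> S3 -q-> S3 -p-> S0 -p-> S2 -p-> S0
First repeat at step 3: S3 was already visited.

So i = 2, j = 3, giving x = w[0:2] = qp, y = w[2:3] = q, z = w[3:8] = qqppp.
Check: |xy| = 3 ≤ 4 and |y| = 1 ≥ 1. Reading y takes M from S3 back to S3, so every xyⁱz is accepted.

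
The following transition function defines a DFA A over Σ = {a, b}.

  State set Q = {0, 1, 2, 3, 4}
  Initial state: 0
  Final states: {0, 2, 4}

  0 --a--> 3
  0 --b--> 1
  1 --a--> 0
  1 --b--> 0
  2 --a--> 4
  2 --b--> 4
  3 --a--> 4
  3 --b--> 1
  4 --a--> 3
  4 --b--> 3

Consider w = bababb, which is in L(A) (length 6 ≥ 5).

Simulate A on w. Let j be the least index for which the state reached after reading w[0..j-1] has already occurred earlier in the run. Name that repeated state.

0

Run of A on w = b a b a b b:
  step 0: 0  (start)
  step 1: 1  (read b: 0→1)
  step 2: 0  (read a: 1→0)   ← first repeat (0 seen earlier)
  step 3: 1  (read b: 0→1)
  step 4: 0  (read a: 1→0)
  step 5: 1  (read b: 0→1)
  step 6: 0  (read b: 1→0)

The earliest repeat is at step j = 2: A is in 0, which it already visited at step i = 0.
The DFA has 5 states, so the proof of the pumping lemma guarantees a repeated state among the first 5+1 visited; the segment between the two visits is the pumpable y.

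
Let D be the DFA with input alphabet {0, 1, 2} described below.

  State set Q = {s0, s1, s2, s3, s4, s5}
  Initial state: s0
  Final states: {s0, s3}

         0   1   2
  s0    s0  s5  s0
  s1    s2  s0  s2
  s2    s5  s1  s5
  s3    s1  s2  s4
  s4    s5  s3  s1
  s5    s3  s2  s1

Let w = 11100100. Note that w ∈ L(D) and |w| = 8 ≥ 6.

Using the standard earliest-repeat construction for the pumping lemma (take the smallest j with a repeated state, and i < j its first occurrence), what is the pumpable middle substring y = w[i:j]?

Run of D on w = 1 1 1 0 0 1 0 0:
  step 0: s0  (start)
  step 1: s5  (read 1: s0→s5)
  step 2: s2  (read 1: s5→s2)
  step 3: s1  (read 1: s2→s1)
  step 4: s2  (read 0: s1→s2)   ← first repeat (s2 seen earlier)
  step 5: s5  (read 0: s2→s5)
  step 6: s2  (read 1: s5→s2)
  step 7: s5  (read 0: s2→s5)
  step 8: s3  (read 0: s5→s3)

So i = 2, j = 4, giving x = w[0:2] = 11, y = w[2:4] = 10, z = w[4:8] = 0100.
Check: |xy| = 4 ≤ 6 and |y| = 2 ≥ 1. Reading y takes D from s2 back to s2, so every xyⁱz is accepted.

10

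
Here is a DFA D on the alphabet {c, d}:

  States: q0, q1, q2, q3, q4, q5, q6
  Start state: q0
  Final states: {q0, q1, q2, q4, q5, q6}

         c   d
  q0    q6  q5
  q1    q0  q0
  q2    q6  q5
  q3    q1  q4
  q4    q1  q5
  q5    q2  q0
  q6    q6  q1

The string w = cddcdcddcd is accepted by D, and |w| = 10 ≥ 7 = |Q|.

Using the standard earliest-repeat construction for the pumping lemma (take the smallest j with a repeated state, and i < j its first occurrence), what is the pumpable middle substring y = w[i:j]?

Run of D on w = c d d c d c d d c d:
  step 0: q0  (start)
  step 1: q6  (read c: q0→q6)
  step 2: q1  (read d: q6→q1)
  step 3: q0  (read d: q1→q0)   ← first repeat (q0 seen earlier)
  step 4: q6  (read c: q0→q6)
  step 5: q1  (read d: q6→q1)
  step 6: q0  (read c: q1→q0)
  step 7: q5  (read d: q0→q5)
  step 8: q0  (read d: q5→q0)
  step 9: q6  (read c: q0→q6)
  step 10: q1  (read d: q6→q1)

So i = 0, j = 3, giving x = w[0:0] = ε, y = w[0:3] = cdd, z = w[3:10] = cdcddcd.
Check: |xy| = 3 ≤ 7 and |y| = 3 ≥ 1. Reading y takes D from q0 back to q0, so every xyⁱz is accepted.
With |Q| = 7, pigeonhole forces a state repeat no later than step 7; the substring read between the first and second visits to that state can be pumped.

cdd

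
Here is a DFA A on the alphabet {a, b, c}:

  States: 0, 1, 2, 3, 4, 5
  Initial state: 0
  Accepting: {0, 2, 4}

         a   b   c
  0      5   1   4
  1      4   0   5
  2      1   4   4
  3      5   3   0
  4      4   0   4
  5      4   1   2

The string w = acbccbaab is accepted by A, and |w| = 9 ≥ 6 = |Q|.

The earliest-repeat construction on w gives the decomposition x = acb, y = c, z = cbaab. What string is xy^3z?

acbccccbaab

xy^3z = acb·c·c·c·cbaab = acbccccbaab.
Reading y = c takes A from 4 back to 4, so after x·y·y·y the machine is still in 4, and z then leads to the accepting state 0. Hence acbccccbaab ∈ L(A).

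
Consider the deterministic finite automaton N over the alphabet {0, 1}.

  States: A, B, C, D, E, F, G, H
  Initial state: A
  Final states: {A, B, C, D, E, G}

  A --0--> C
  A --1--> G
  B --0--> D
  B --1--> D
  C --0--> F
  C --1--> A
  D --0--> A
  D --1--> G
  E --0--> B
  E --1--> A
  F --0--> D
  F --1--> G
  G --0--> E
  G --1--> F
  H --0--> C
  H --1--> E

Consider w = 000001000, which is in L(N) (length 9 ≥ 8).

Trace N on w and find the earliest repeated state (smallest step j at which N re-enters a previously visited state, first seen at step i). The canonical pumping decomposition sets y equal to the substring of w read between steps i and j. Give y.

Run of N on w = 0 0 0 0 0 1 0 0 0:
  step 0: A  (start)
  step 1: C  (read 0: A→C)
  step 2: F  (read 0: C→F)
  step 3: D  (read 0: F→D)
  step 4: A  (read 0: D→A)   ← first repeat (A seen earlier)
  step 5: C  (read 0: A→C)
  step 6: A  (read 1: C→A)
  step 7: C  (read 0: A→C)
  step 8: F  (read 0: C→F)
  step 9: D  (read 0: F→D)

So i = 0, j = 4, giving x = w[0:0] = ε, y = w[0:4] = 0000, z = w[4:9] = 01000.
Check: |xy| = 4 ≤ 8 and |y| = 4 ≥ 1. Reading y takes N from A back to A, so every xyⁱz is accepted.
Pumping length from the standard proof: p = 8 (the number of states). The repeated state found above gives |xy| = j ≤ 8 and |y| = j − i ≥ 1.

0000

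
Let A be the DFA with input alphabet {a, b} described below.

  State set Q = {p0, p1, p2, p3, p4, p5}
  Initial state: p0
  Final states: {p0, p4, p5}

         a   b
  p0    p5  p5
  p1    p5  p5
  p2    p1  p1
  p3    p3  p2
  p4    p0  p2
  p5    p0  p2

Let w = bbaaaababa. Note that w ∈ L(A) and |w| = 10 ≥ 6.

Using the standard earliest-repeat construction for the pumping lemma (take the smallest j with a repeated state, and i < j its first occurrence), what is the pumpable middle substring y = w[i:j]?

baa

Run of A on w = b b a a a a b a b a:
  step 0: p0  (start)
  step 1: p5  (read b: p0→p5)
  step 2: p2  (read b: p5→p2)
  step 3: p1  (read a: p2→p1)
  step 4: p5  (read a: p1→p5)   ← first repeat (p5 seen earlier)
  step 5: p0  (read a: p5→p0)
  step 6: p5  (read a: p0→p5)
  step 7: p2  (read b: p5→p2)
  step 8: p1  (read a: p2→p1)
  step 9: p5  (read b: p1→p5)
  step 10: p0  (read a: p5→p0)

So i = 1, j = 4, giving x = w[0:1] = b, y = w[1:4] = baa, z = w[4:10] = aababa.
Check: |xy| = 4 ≤ 6 and |y| = 3 ≥ 1. Reading y takes A from p5 back to p5, so every xyⁱz is accepted.
With |Q| = 6, pigeonhole forces a state repeat no later than step 6; the substring read between the first and second visits to that state can be pumped.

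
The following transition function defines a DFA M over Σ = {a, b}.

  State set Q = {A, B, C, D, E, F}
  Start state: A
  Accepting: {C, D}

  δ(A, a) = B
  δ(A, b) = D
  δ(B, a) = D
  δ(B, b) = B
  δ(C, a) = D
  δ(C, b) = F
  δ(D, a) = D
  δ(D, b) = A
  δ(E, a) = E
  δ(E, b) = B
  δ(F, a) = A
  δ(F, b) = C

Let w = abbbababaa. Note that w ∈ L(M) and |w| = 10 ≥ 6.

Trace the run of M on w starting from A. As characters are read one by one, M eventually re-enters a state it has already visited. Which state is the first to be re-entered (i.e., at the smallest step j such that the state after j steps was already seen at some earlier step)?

B

Run of M on w = a b b b a b a b a a:
  step 0: A  (start)
  step 1: B  (read a: A→B)
  step 2: B  (read b: B→B)   ← first repeat (B seen earlier)
  step 3: B  (read b: B→B)
  step 4: B  (read b: B→B)
  step 5: D  (read a: B→D)
  step 6: A  (read b: D→A)
  step 7: B  (read a: A→B)
  step 8: B  (read b: B→B)
  step 9: D  (read a: B→D)
  step 10: D  (read a: D→D)

The earliest repeat is at step j = 2: M is in B, which it already visited at step i = 1.
With |Q| = 6, pigeonhole forces a state repeat no later than step 6; the substring read between the first and second visits to that state can be pumped.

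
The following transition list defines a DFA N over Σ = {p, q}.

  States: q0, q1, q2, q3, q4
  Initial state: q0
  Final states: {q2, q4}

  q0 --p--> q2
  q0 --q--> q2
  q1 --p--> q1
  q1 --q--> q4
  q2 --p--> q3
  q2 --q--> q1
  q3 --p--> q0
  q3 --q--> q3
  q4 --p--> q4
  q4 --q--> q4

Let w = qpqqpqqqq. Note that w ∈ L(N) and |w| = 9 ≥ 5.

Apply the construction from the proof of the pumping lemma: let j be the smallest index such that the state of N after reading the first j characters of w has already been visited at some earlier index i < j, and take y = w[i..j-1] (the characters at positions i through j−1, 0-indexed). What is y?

State sequence: q0 -q-> q2 -p-> q3 -q-> q3 -q-> q3 -p-> q0 -q-> q2 -q-> q1 -q-> q4 -q-> q4
First repeat at step 3: q3 was already visited.

So i = 2, j = 3, giving x = w[0:2] = qp, y = w[2:3] = q, z = w[3:9] = qpqqqq.
Check: |xy| = 3 ≤ 5 and |y| = 1 ≥ 1. Reading y takes N from q3 back to q3, so every xyⁱz is accepted.

q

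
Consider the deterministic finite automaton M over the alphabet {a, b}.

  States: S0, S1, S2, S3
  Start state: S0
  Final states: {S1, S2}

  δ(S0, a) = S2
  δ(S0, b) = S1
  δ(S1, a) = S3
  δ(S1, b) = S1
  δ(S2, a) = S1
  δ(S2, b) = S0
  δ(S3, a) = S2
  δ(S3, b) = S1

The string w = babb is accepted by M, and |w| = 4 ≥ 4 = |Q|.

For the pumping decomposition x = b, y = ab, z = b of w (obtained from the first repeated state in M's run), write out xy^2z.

bababb

xy^2z = b·ab·ab·b = bababb.
Reading y = ab takes M from S1 back to S1, so after x·y·y the machine is still in S1, and z then leads to the accepting state S1. Hence bababb ∈ L(M).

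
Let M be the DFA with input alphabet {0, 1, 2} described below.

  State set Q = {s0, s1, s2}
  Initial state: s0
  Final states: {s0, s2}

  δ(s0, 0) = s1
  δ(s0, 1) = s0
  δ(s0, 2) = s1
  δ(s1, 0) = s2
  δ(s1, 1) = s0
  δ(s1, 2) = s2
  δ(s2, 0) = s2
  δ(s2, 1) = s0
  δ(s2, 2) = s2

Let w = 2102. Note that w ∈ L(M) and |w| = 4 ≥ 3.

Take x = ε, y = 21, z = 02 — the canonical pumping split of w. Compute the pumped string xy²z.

212102

xy^2z = ε·21·21·02 = 212102.
Reading y = 21 takes M from s0 back to s0, so after x·y·y the machine is still in s0, and z then leads to the accepting state s2. Hence 212102 ∈ L(M).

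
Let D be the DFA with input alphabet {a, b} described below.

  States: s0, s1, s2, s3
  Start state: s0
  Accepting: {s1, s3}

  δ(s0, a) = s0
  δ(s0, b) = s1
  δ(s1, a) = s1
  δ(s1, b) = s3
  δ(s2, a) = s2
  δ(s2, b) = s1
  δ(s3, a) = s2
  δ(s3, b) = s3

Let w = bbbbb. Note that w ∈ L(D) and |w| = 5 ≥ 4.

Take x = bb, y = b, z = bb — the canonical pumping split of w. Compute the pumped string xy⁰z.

xy⁰z = xz = bb·bb = bbbb.
Reading y = b takes D from s3 back to s3, so after x the machine is still in s3, and z then leads to the accepting state s3. Hence bbbb ∈ L(D).

bbbb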